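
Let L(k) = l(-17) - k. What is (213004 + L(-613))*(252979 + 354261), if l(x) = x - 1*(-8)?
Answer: 129711321920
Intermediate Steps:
l(x) = 8 + x (l(x) = x + 8 = 8 + x)
L(k) = -9 - k (L(k) = (8 - 17) - k = -9 - k)
(213004 + L(-613))*(252979 + 354261) = (213004 + (-9 - 1*(-613)))*(252979 + 354261) = (213004 + (-9 + 613))*607240 = (213004 + 604)*607240 = 213608*607240 = 129711321920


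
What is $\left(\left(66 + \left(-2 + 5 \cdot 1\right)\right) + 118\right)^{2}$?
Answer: $34969$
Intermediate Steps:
$\left(\left(66 + \left(-2 + 5 \cdot 1\right)\right) + 118\right)^{2} = \left(\left(66 + \left(-2 + 5\right)\right) + 118\right)^{2} = \left(\left(66 + 3\right) + 118\right)^{2} = \left(69 + 118\right)^{2} = 187^{2} = 34969$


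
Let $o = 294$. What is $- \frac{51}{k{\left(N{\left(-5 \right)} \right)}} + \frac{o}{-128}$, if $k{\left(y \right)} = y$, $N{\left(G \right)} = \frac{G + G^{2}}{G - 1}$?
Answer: $\frac{4161}{320} \approx 13.003$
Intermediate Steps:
$N{\left(G \right)} = \frac{G + G^{2}}{-1 + G}$
$- \frac{51}{k{\left(N{\left(-5 \right)} \right)}} + \frac{o}{-128} = - \frac{51}{\left(-5\right) \frac{1}{-1 - 5} \left(1 - 5\right)} + \frac{294}{-128} = - \frac{51}{\left(-5\right) \frac{1}{-6} \left(-4\right)} + 294 \left(- \frac{1}{128}\right) = - \frac{51}{\left(-5\right) \left(- \frac{1}{6}\right) \left(-4\right)} - \frac{147}{64} = - \frac{51}{- \frac{10}{3}} - \frac{147}{64} = \left(-51\right) \left(- \frac{3}{10}\right) - \frac{147}{64} = \frac{153}{10} - \frac{147}{64} = \frac{4161}{320}$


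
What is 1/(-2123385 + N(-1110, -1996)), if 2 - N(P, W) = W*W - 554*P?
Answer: -1/6722339 ≈ -1.4876e-7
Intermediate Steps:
N(P, W) = 2 - W² + 554*P (N(P, W) = 2 - (W*W - 554*P) = 2 - (W² - 554*P) = 2 + (-W² + 554*P) = 2 - W² + 554*P)
1/(-2123385 + N(-1110, -1996)) = 1/(-2123385 + (2 - 1*(-1996)² + 554*(-1110))) = 1/(-2123385 + (2 - 1*3984016 - 614940)) = 1/(-2123385 + (2 - 3984016 - 614940)) = 1/(-2123385 - 4598954) = 1/(-6722339) = -1/6722339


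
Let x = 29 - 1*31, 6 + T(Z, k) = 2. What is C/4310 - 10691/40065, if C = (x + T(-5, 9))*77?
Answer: -6458824/17268015 ≈ -0.37403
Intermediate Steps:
T(Z, k) = -4 (T(Z, k) = -6 + 2 = -4)
x = -2 (x = 29 - 31 = -2)
C = -462 (C = (-2 - 4)*77 = -6*77 = -462)
C/4310 - 10691/40065 = -462/4310 - 10691/40065 = -462*1/4310 - 10691*1/40065 = -231/2155 - 10691/40065 = -6458824/17268015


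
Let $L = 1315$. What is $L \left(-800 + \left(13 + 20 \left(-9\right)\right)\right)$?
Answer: $-1271605$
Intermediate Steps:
$L \left(-800 + \left(13 + 20 \left(-9\right)\right)\right) = 1315 \left(-800 + \left(13 + 20 \left(-9\right)\right)\right) = 1315 \left(-800 + \left(13 - 180\right)\right) = 1315 \left(-800 - 167\right) = 1315 \left(-967\right) = -1271605$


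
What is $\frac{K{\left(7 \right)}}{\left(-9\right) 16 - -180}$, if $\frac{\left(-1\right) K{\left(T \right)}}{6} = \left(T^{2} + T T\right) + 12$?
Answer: $- \frac{55}{3} \approx -18.333$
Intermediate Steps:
$K{\left(T \right)} = -72 - 12 T^{2}$ ($K{\left(T \right)} = - 6 \left(\left(T^{2} + T T\right) + 12\right) = - 6 \left(\left(T^{2} + T^{2}\right) + 12\right) = - 6 \left(2 T^{2} + 12\right) = - 6 \left(12 + 2 T^{2}\right) = -72 - 12 T^{2}$)
$\frac{K{\left(7 \right)}}{\left(-9\right) 16 - -180} = \frac{-72 - 12 \cdot 7^{2}}{\left(-9\right) 16 - -180} = \frac{-72 - 588}{-144 + 180} = \frac{-72 - 588}{36} = \left(-660\right) \frac{1}{36} = - \frac{55}{3}$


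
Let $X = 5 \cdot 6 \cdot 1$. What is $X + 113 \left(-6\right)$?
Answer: $-648$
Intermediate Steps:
$X = 30$ ($X = 30 \cdot 1 = 30$)
$X + 113 \left(-6\right) = 30 + 113 \left(-6\right) = 30 - 678 = -648$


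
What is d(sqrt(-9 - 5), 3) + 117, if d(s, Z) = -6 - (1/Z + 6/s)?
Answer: 332/3 + 3*I*sqrt(14)/7 ≈ 110.67 + 1.6036*I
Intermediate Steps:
d(s, Z) = -6 - 1/Z - 6/s (d(s, Z) = -6 - (1/Z + 6/s) = -6 + (-1/Z - 6/s) = -6 - 1/Z - 6/s)
d(sqrt(-9 - 5), 3) + 117 = (-6 - 1/3 - 6/sqrt(-9 - 5)) + 117 = (-6 - 1*1/3 - 6*(-I*sqrt(14)/14)) + 117 = (-6 - 1/3 - 6*(-I*sqrt(14)/14)) + 117 = (-6 - 1/3 - (-3)*I*sqrt(14)/7) + 117 = (-6 - 1/3 + 3*I*sqrt(14)/7) + 117 = (-19/3 + 3*I*sqrt(14)/7) + 117 = 332/3 + 3*I*sqrt(14)/7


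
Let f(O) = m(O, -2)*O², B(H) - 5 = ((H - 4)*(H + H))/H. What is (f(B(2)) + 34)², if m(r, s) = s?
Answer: 1024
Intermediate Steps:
B(H) = -3 + 2*H (B(H) = 5 + ((H - 4)*(H + H))/H = 5 + ((-4 + H)*(2*H))/H = 5 + (2*H*(-4 + H))/H = 5 + (-8 + 2*H) = -3 + 2*H)
f(O) = -2*O²
(f(B(2)) + 34)² = (-2*(-3 + 2*2)² + 34)² = (-2*(-3 + 4)² + 34)² = (-2*1² + 34)² = (-2*1 + 34)² = (-2 + 34)² = 32² = 1024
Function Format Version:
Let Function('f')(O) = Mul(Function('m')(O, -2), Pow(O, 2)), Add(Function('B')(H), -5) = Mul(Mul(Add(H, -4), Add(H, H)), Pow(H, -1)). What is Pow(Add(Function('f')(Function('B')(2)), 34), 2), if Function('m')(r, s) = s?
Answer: 1024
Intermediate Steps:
Function('B')(H) = Add(-3, Mul(2, H)) (Function('B')(H) = Add(5, Mul(Mul(Add(H, -4), Add(H, H)), Pow(H, -1))) = Add(5, Mul(Mul(Add(-4, H), Mul(2, H)), Pow(H, -1))) = Add(5, Mul(Mul(2, H, Add(-4, H)), Pow(H, -1))) = Add(5, Add(-8, Mul(2, H))) = Add(-3, Mul(2, H)))
Function('f')(O) = Mul(-2, Pow(O, 2))
Pow(Add(Function('f')(Function('B')(2)), 34), 2) = Pow(Add(Mul(-2, Pow(Add(-3, Mul(2, 2)), 2)), 34), 2) = Pow(Add(Mul(-2, Pow(Add(-3, 4), 2)), 34), 2) = Pow(Add(Mul(-2, Pow(1, 2)), 34), 2) = Pow(Add(Mul(-2, 1), 34), 2) = Pow(Add(-2, 34), 2) = Pow(32, 2) = 1024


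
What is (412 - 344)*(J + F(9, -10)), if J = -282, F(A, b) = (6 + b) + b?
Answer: -20128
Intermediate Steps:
F(A, b) = 6 + 2*b
(412 - 344)*(J + F(9, -10)) = (412 - 344)*(-282 + (6 + 2*(-10))) = 68*(-282 + (6 - 20)) = 68*(-282 - 14) = 68*(-296) = -20128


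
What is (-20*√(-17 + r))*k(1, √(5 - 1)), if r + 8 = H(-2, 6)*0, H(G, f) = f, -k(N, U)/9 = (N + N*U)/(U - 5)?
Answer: -900*I ≈ -900.0*I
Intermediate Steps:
k(N, U) = -9*(N + N*U)/(-5 + U) (k(N, U) = -9*(N + N*U)/(U - 5) = -9*(N + N*U)/(-5 + U))
r = -8 (r = -8 + 6*0 = -8 + 0 = -8)
(-20*√(-17 + r))*k(1, √(5 - 1)) = (-20*√(-17 - 8))*(-9*1*(1 + √(5 - 1))/(-5 + √(5 - 1))) = (-100*I)*(-9*1*(1 + √4)/(-5 + √4)) = (-100*I)*(-9*1*(1 + 2)/(-5 + 2)) = (-100*I)*(-9*1*3/(-3)) = (-100*I)*(-9*1*(-⅓)*3) = -100*I*9 = -900*I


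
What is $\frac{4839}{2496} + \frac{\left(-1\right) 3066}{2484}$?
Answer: $\frac{121315}{172224} \approx 0.7044$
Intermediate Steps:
$\frac{4839}{2496} + \frac{\left(-1\right) 3066}{2484} = 4839 \cdot \frac{1}{2496} - \frac{511}{414} = \frac{1613}{832} - \frac{511}{414} = \frac{121315}{172224}$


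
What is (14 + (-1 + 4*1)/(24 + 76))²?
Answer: 1968409/10000 ≈ 196.84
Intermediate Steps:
(14 + (-1 + 4*1)/(24 + 76))² = (14 + (-1 + 4)/100)² = (14 + 3*(1/100))² = (14 + 3/100)² = (1403/100)² = 1968409/10000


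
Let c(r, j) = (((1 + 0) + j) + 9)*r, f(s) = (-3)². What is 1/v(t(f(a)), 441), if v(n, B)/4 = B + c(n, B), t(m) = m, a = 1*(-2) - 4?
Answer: 1/18000 ≈ 5.5556e-5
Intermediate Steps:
a = -6 (a = -2 - 4 = -6)
f(s) = 9
c(r, j) = r*(10 + j) (c(r, j) = ((1 + j) + 9)*r = (10 + j)*r = r*(10 + j))
v(n, B) = 4*B + 4*n*(10 + B) (v(n, B) = 4*(B + n*(10 + B)) = 4*B + 4*n*(10 + B))
1/v(t(f(a)), 441) = 1/(4*441 + 4*9*(10 + 441)) = 1/(1764 + 4*9*451) = 1/(1764 + 16236) = 1/18000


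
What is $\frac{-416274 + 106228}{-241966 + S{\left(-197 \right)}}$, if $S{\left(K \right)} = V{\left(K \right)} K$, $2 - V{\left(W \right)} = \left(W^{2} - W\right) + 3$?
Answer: $- \frac{1658}{39799} \approx -0.041659$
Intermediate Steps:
$V{\left(W \right)} = -1 + W - W^{2}$ ($V{\left(W \right)} = 2 - \left(\left(W^{2} - W\right) + 3\right) = 2 - \left(3 + W^{2} - W\right) = -1 + W - W^{2}$)
$S{\left(K \right)} = K \left(-1 + K - K^{2}\right)$ ($S{\left(K \right)} = \left(-1 + K - K^{2}\right) K = K \left(-1 + K - K^{2}\right)$)
$\frac{-416274 + 106228}{-241966 + S{\left(-197 \right)}} = \frac{-416274 + 106228}{-241966 - 197 \left(-1 - 197 - \left(-197\right)^{2}\right)} = - \frac{310046}{-241966 - 197 \left(-1 - 197 - 38809\right)} = - \frac{310046}{-241966 - -7684379} = - \frac{310046}{-241966 + 7684379} = - \frac{310046}{7442413} = \left(-310046\right) \frac{1}{7442413} = - \frac{1658}{39799}$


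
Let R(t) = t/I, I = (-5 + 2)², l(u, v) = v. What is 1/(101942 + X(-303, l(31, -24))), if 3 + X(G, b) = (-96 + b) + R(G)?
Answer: 3/305356 ≈ 9.8246e-6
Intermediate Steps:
I = 9 (I = (-3)² = 9)
R(t) = t/9
X(G, b) = -99 + b + G/9 (X(G, b) = -3 + ((-96 + b) + G/9) = -3 + (-96 + b + G/9) = -99 + b + G/9)
1/(101942 + X(-303, l(31, -24))) = 1/(101942 + (-99 - 24 + (⅑)*(-303))) = 1/(101942 + (-99 - 24 - 101/3)) = 1/(101942 - 470/3) = 1/(305356/3) = 3/305356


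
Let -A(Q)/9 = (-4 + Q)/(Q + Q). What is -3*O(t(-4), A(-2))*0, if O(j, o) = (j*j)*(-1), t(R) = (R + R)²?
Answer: 0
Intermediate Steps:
A(Q) = -9*(-4 + Q)/(2*Q) (A(Q) = -9*(-4 + Q)/(Q + Q) = -9*(-4 + Q)/(2*Q))
t(R) = 4*R² (t(R) = (2*R)² = 4*R²)
O(j, o) = -j² (O(j, o) = j²*(-1) = -j²)
-3*O(t(-4), A(-2))*0 = -(-3)*(4*(-4)²)²*0 = -(-3)*(4*16)²*0 = -(-3)*64²*0 = -(-3)*4096*0 = -3*(-4096)*0 = 12288*0 = 0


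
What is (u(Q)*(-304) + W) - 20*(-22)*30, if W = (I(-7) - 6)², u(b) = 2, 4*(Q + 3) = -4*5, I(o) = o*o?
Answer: 14441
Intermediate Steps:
I(o) = o²
Q = -8 (Q = -3 + (-4*5)/4 = -3 + (¼)*(-20) = -3 - 5 = -8)
W = 1849 (W = ((-7)² - 6)² = (49 - 6)² = 43² = 1849)
(u(Q)*(-304) + W) - 20*(-22)*30 = (2*(-304) + 1849) - 20*(-22)*30 = (-608 + 1849) + 440*30 = 1241 + 13200 = 14441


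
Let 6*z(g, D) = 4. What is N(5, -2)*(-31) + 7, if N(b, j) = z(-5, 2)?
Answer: -41/3 ≈ -13.667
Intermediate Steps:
z(g, D) = ⅔ (z(g, D) = (⅙)*4 = ⅔)
N(b, j) = ⅔
N(5, -2)*(-31) + 7 = (⅔)*(-31) + 7 = -62/3 + 7 = -41/3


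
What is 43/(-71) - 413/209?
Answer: -38310/14839 ≈ -2.5817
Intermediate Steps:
43/(-71) - 413/209 = 43*(-1/71) - 413*1/209 = -43/71 - 413/209 = -38310/14839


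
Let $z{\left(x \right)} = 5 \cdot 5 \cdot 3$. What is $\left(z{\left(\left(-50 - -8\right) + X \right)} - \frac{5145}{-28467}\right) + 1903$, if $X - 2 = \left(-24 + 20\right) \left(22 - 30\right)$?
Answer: $\frac{18770957}{9489} \approx 1978.2$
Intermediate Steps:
$X = 34$ ($X = 2 + \left(-24 + 20\right) \left(22 - 30\right) = 2 - -32 = 2 + 32 = 34$)
$z{\left(x \right)} = 75$ ($z{\left(x \right)} = 25 \cdot 3 = 75$)
$\left(z{\left(\left(-50 - -8\right) + X \right)} - \frac{5145}{-28467}\right) + 1903 = \left(75 - \frac{5145}{-28467}\right) + 1903 = \left(75 - - \frac{1715}{9489}\right) + 1903 = \left(75 + \frac{1715}{9489}\right) + 1903 = \frac{713390}{9489} + 1903 = \frac{18770957}{9489}$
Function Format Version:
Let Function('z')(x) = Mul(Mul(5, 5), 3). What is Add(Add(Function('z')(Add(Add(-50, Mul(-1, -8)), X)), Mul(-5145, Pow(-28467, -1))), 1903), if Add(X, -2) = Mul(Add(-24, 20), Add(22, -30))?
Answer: Rational(18770957, 9489) ≈ 1978.2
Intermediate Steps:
X = 34 (X = Add(2, Mul(Add(-24, 20), Add(22, -30))) = Add(2, Mul(-4, -8)) = Add(2, 32) = 34)
Function('z')(x) = 75 (Function('z')(x) = Mul(25, 3) = 75)
Add(Add(Function('z')(Add(Add(-50, Mul(-1, -8)), X)), Mul(-5145, Pow(-28467, -1))), 1903) = Add(Add(75, Mul(-5145, Pow(-28467, -1))), 1903) = Add(Add(75, Mul(-5145, Rational(-1, 28467))), 1903) = Add(Add(75, Rational(1715, 9489)), 1903) = Add(Rational(713390, 9489), 1903) = Rational(18770957, 9489)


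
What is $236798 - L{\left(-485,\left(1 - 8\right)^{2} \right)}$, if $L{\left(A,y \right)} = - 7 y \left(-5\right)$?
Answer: $235083$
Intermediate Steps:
$L{\left(A,y \right)} = 35 y$
$236798 - L{\left(-485,\left(1 - 8\right)^{2} \right)} = 236798 - 35 \left(1 - 8\right)^{2} = 236798 - 35 \left(-7\right)^{2} = 236798 - 35 \cdot 49 = 236798 - 1715 = 235083$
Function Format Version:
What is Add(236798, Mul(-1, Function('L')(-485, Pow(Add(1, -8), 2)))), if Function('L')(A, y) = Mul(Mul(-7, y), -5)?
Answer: 235083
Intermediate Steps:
Function('L')(A, y) = Mul(35, y)
Add(236798, Mul(-1, Function('L')(-485, Pow(Add(1, -8), 2)))) = Add(236798, Mul(-1, Mul(35, Pow(Add(1, -8), 2)))) = Add(236798, Mul(-1, Mul(35, Pow(-7, 2)))) = Add(236798, Mul(-1, Mul(35, 49))) = Add(236798, Mul(-1, 1715)) = Add(236798, -1715) = 235083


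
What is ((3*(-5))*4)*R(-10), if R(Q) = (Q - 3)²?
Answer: -10140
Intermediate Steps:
R(Q) = (-3 + Q)²
((3*(-5))*4)*R(-10) = ((3*(-5))*4)*(-3 - 10)² = -15*4*(-13)² = -60*169 = -10140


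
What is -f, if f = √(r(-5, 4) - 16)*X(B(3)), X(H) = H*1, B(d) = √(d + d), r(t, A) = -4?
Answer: -2*I*√30 ≈ -10.954*I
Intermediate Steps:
B(d) = √2*√d (B(d) = √(2*d) = √2*√d)
X(H) = H
f = 2*I*√30 (f = √(-4 - 16)*(√2*√3) = √(-20)*√6 = (2*I*√5)*√6 = 2*I*√30 ≈ 10.954*I)
-f = -2*I*√30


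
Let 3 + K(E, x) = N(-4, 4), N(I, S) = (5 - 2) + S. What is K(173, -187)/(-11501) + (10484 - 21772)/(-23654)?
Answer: 64864336/136022327 ≈ 0.47687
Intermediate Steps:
N(I, S) = 3 + S
K(E, x) = 4 (K(E, x) = -3 + (3 + 4) = -3 + 7 = 4)
K(173, -187)/(-11501) + (10484 - 21772)/(-23654) = 4/(-11501) + (10484 - 21772)/(-23654) = 4*(-1/11501) - 11288*(-1/23654) = -4/11501 + 5644/11827 = 64864336/136022327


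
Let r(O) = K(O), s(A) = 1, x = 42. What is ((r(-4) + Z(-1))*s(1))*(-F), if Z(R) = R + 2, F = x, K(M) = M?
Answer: 126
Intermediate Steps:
F = 42
Z(R) = 2 + R
r(O) = O
((r(-4) + Z(-1))*s(1))*(-F) = ((-4 + (2 - 1))*1)*(-1*42) = ((-4 + 1)*1)*(-42) = -3*1*(-42) = -3*(-42) = 126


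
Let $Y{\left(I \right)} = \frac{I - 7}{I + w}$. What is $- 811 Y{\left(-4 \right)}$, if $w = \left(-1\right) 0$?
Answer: $- \frac{8921}{4} \approx -2230.3$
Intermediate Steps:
$w = 0$
$Y{\left(I \right)} = \frac{-7 + I}{I}$ ($Y{\left(I \right)} = \frac{I - 7}{I + 0} = \frac{-7 + I}{I}$)
$- 811 Y{\left(-4 \right)} = - 811 \frac{-7 - 4}{-4} = - 811 \left(\left(- \frac{1}{4}\right) \left(-11\right)\right) = \left(-811\right) \frac{11}{4} = - \frac{8921}{4}$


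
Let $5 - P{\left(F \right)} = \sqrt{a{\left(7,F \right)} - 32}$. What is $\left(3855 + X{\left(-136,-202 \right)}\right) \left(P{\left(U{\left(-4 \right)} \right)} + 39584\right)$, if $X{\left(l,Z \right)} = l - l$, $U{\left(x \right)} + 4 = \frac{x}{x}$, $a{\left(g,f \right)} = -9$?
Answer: $152615595 - 3855 i \sqrt{41} \approx 1.5262 \cdot 10^{8} - 24684.0 i$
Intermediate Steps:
$U{\left(x \right)} = -3$ ($U{\left(x \right)} = -4 + \frac{x}{x} = -4 + 1 = -3$)
$X{\left(l,Z \right)} = 0$
$P{\left(F \right)} = 5 - i \sqrt{41}$ ($P{\left(F \right)} = 5 - \sqrt{-9 - 32} = 5 - \sqrt{-41} = 5 - i \sqrt{41}$)
$\left(3855 + X{\left(-136,-202 \right)}\right) \left(P{\left(U{\left(-4 \right)} \right)} + 39584\right) = \left(3855 + 0\right) \left(\left(5 - i \sqrt{41}\right) + 39584\right) = 3855 \left(39589 - i \sqrt{41}\right) = 152615595 - 3855 i \sqrt{41}$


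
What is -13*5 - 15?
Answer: -80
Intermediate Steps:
-13*5 - 15 = -65 - 15 = -80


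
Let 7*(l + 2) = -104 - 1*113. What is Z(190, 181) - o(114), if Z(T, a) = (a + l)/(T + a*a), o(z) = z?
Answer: -3756266/32951 ≈ -114.00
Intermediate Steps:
l = -33 (l = -2 + (-104 - 1*113)/7 = -2 + (-104 - 113)/7 = -2 + (1/7)*(-217) = -2 - 31 = -33)
Z(T, a) = (-33 + a)/(T + a**2) (Z(T, a) = (a - 33)/(T + a*a) = (-33 + a)/(T + a**2))
Z(190, 181) - o(114) = (-33 + 181)/(190 + 181**2) - 1*114 = 148/(190 + 32761) - 114 = 148/32951 - 114 = -3756266/32951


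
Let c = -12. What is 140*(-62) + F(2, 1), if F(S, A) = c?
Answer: -8692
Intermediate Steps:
F(S, A) = -12
140*(-62) + F(2, 1) = 140*(-62) - 12 = -8680 - 12 = -8692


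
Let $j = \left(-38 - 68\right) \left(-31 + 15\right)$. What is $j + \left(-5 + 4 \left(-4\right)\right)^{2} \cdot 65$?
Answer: $30361$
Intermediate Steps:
$j = 1696$ ($j = \left(-106\right) \left(-16\right) = 1696$)
$j + \left(-5 + 4 \left(-4\right)\right)^{2} \cdot 65 = 1696 + \left(-5 + 4 \left(-4\right)\right)^{2} \cdot 65 = 1696 + \left(-5 - 16\right)^{2} \cdot 65 = 1696 + \left(-21\right)^{2} \cdot 65 = 1696 + 441 \cdot 65 = 1696 + 28665 = 30361$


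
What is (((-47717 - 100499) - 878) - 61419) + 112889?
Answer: -97624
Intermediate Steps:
(((-47717 - 100499) - 878) - 61419) + 112889 = ((-148216 - 878) - 61419) + 112889 = (-149094 - 61419) + 112889 = -210513 + 112889 = -97624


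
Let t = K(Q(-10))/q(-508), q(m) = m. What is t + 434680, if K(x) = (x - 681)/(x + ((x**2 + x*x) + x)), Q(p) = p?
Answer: 39747139891/91440 ≈ 4.3468e+5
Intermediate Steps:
K(x) = (-681 + x)/(2*x + 2*x**2) (K(x) = (-681 + x)/(x + ((x**2 + x**2) + x)) = (-681 + x)/(x + (2*x**2 + x)) = (-681 + x)/(x + (x + 2*x**2)) = (-681 + x)/(2*x + 2*x**2))
t = 691/91440 (t = ((1/2)*(-681 - 10)/(-10*(1 - 10)))/(-508) = ((1/2)*(-1/10)*(-691)/(-9))*(-1/508) = ((1/2)*(-1/10)*(-1/9)*(-691))*(-1/508) = -691/180*(-1/508) = 691/91440 ≈ 0.0075569)
t + 434680 = 691/91440 + 434680 = 39747139891/91440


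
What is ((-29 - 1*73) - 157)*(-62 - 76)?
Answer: 35742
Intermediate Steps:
((-29 - 1*73) - 157)*(-62 - 76) = ((-29 - 73) - 157)*(-138) = (-102 - 157)*(-138) = -259*(-138) = 35742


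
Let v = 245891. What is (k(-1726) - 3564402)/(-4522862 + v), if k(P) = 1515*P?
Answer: 686588/475219 ≈ 1.4448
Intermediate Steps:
(k(-1726) - 3564402)/(-4522862 + v) = (1515*(-1726) - 3564402)/(-4522862 + 245891) = (-2614890 - 3564402)/(-4276971) = -6179292*(-1/4276971) = 686588/475219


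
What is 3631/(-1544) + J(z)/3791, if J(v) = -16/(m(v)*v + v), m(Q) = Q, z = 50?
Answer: -17550541627/7462962600 ≈ -2.3517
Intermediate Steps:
J(v) = -16/(v + v²) (J(v) = -16/(v*v + v) = -16/(v² + v) = -16/(v + v²))
3631/(-1544) + J(z)/3791 = 3631/(-1544) - 16/(50*(1 + 50))/3791 = 3631*(-1/1544) - 16*1/50/51*(1/3791) = -3631/1544 - 16*1/50*1/51*(1/3791) = -3631/1544 - 8/1275*1/3791 = -3631/1544 - 8/4833525 = -17550541627/7462962600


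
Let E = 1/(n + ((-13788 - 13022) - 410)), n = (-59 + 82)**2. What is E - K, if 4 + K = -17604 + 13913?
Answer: 98623244/26691 ≈ 3695.0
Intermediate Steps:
n = 529 (n = 23**2 = 529)
E = -1/26691 (E = 1/(529 + ((-13788 - 13022) - 410)) = 1/(529 + (-26810 - 410)) = 1/(529 - 27220) = 1/(-26691) = -1/26691 ≈ -3.7466e-5)
K = -3695 (K = -4 + (-17604 + 13913) = -4 - 3691 = -3695)
E - K = -1/26691 - 1*(-3695) = -1/26691 + 3695 = 98623244/26691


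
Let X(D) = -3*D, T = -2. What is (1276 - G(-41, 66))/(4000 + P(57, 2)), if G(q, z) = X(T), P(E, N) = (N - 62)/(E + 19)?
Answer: 4826/15197 ≈ 0.31756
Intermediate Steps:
P(E, N) = (-62 + N)/(19 + E)
G(q, z) = 6 (G(q, z) = -3*(-2) = 6)
(1276 - G(-41, 66))/(4000 + P(57, 2)) = (1276 - 1*6)/(4000 + (-62 + 2)/(19 + 57)) = (1276 - 6)/(4000 - 60/76) = 1270/(4000 + (1/76)*(-60)) = 1270/(4000 - 15/19) = 1270/(75985/19) = 1270*(19/75985) = 4826/15197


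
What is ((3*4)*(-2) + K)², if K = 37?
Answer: 169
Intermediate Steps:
((3*4)*(-2) + K)² = ((3*4)*(-2) + 37)² = (12*(-2) + 37)² = (-24 + 37)² = 13² = 169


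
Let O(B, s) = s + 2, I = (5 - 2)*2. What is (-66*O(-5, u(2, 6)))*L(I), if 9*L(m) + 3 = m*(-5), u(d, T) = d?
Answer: 968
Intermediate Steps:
I = 6 (I = 3*2 = 6)
L(m) = -⅓ - 5*m/9 (L(m) = -⅓ + (m*(-5))/9 = -⅓ + (-5*m)/9 = -⅓ - 5*m/9)
O(B, s) = 2 + s
(-66*O(-5, u(2, 6)))*L(I) = (-66*(2 + 2))*(-⅓ - 5/9*6) = (-66*4)*(-⅓ - 10/3) = -264*(-11/3) = 968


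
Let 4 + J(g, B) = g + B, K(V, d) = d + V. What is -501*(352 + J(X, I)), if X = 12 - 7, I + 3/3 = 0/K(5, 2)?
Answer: -176352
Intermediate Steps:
K(V, d) = V + d
I = -1 (I = -1 + 0/(5 + 2) = -1 + 0/7 = -1 + 0*(⅐) = -1 + 0 = -1)
X = 5
J(g, B) = -4 + B + g (J(g, B) = -4 + (g + B) = -4 + (B + g) = -4 + B + g)
-501*(352 + J(X, I)) = -501*(352 + (-4 - 1 + 5)) = -501*(352 + 0) = -501*352 = -176352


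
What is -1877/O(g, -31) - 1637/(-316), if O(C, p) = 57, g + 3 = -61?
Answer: -499823/18012 ≈ -27.749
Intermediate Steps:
g = -64 (g = -3 - 61 = -64)
-1877/O(g, -31) - 1637/(-316) = -1877/57 - 1637/(-316) = -1877*1/57 - 1637*(-1/316) = -1877/57 + 1637/316 = -499823/18012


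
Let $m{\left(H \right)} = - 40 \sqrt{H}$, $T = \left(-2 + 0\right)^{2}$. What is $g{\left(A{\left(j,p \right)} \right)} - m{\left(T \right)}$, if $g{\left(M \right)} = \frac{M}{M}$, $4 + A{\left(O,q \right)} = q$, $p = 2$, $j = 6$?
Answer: $81$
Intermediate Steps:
$A{\left(O,q \right)} = -4 + q$
$g{\left(M \right)} = 1$
$T = 4$ ($T = \left(-2\right)^{2} = 4$)
$g{\left(A{\left(j,p \right)} \right)} - m{\left(T \right)} = 1 - - 40 \sqrt{4} = 1 - \left(-40\right) 2 = 1 - -80 = 1 + 80 = 81$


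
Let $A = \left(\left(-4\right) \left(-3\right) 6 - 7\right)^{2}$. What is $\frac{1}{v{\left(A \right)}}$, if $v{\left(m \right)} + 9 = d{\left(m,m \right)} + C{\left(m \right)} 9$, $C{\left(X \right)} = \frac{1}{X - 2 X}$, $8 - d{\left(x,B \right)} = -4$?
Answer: $\frac{4225}{12666} \approx 0.33357$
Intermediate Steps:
$d{\left(x,B \right)} = 12$ ($d{\left(x,B \right)} = 8 - -4 = 8 + 4 = 12$)
$C{\left(X \right)} = - \frac{1}{X}$ ($C{\left(X \right)} = \frac{1}{\left(-1\right) X} = - \frac{1}{X}$)
$A = 4225$ ($A = \left(12 \cdot 6 - 7\right)^{2} = \left(72 - 7\right)^{2} = 65^{2} = 4225$)
$v{\left(m \right)} = 3 - \frac{9}{m}$ ($v{\left(m \right)} = -9 + \left(12 + - \frac{1}{m} 9\right) = -9 + \left(12 - \frac{9}{m}\right) = 3 - \frac{9}{m}$)
$\frac{1}{v{\left(A \right)}} = \frac{1}{3 - \frac{9}{4225}} = \frac{1}{\frac{12666}{4225}} = \frac{4225}{12666}$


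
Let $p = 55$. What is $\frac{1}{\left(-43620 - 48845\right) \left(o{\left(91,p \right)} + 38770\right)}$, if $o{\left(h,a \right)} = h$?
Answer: $- \frac{1}{3593282365} \approx -2.783 \cdot 10^{-10}$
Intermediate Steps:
$\frac{1}{\left(-43620 - 48845\right) \left(o{\left(91,p \right)} + 38770\right)} = \frac{1}{\left(-43620 - 48845\right) \left(91 + 38770\right)} = \frac{1}{\left(-92465\right) 38861} = \frac{1}{-3593282365} = - \frac{1}{3593282365}$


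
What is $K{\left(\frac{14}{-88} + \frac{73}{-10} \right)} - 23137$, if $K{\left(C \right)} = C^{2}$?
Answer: $- \frac{1117137919}{48400} \approx -23081.0$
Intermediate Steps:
$K{\left(\frac{14}{-88} + \frac{73}{-10} \right)} - 23137 = \left(\frac{14}{-88} + \frac{73}{-10}\right)^{2} - 23137 = \left(14 \left(- \frac{1}{88}\right) + 73 \left(- \frac{1}{10}\right)\right)^{2} - 23137 = \left(- \frac{7}{44} - \frac{73}{10}\right)^{2} - 23137 = \left(- \frac{1641}{220}\right)^{2} - 23137 = \frac{2692881}{48400} - 23137 = - \frac{1117137919}{48400}$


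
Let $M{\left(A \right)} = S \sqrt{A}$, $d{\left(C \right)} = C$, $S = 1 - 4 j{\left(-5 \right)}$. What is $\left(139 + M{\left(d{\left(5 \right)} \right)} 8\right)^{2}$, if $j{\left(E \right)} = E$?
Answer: $160441 + 46704 \sqrt{5} \approx 2.6487 \cdot 10^{5}$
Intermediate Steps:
$S = 21$ ($S = 1 - -20 = 1 + 20 = 21$)
$M{\left(A \right)} = 21 \sqrt{A}$
$\left(139 + M{\left(d{\left(5 \right)} \right)} 8\right)^{2} = \left(139 + 21 \sqrt{5} \cdot 8\right)^{2} = \left(139 + 168 \sqrt{5}\right)^{2}$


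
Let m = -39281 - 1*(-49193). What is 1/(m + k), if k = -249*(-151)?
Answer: 1/47511 ≈ 2.1048e-5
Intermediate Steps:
m = 9912 (m = -39281 + 49193 = 9912)
k = 37599
1/(m + k) = 1/(9912 + 37599) = 1/47511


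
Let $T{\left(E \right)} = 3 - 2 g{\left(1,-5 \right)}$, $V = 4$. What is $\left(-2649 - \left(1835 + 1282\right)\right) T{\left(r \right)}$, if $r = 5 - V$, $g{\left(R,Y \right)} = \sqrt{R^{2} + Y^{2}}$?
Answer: $-17298 + 11532 \sqrt{26} \approx 41504.0$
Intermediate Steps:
$r = 1$ ($r = 5 - 4 = 1$)
$T{\left(E \right)} = 3 - 2 \sqrt{26}$ ($T{\left(E \right)} = 3 - 2 \sqrt{1^{2} + \left(-5\right)^{2}} = 3 - 2 \sqrt{1 + 25} = 3 - 2 \sqrt{26}$)
$\left(-2649 - \left(1835 + 1282\right)\right) T{\left(r \right)} = \left(-2649 - \left(1835 + 1282\right)\right) \left(3 - 2 \sqrt{26}\right) = \left(-2649 - 3117\right) \left(3 - 2 \sqrt{26}\right) = - 5766 \left(3 - 2 \sqrt{26}\right) = -17298 + 11532 \sqrt{26}$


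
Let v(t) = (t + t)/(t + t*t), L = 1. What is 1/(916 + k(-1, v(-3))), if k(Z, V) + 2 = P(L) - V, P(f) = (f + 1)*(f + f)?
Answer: 1/919 ≈ 0.0010881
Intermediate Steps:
P(f) = 2*f*(1 + f) (P(f) = (1 + f)*(2*f) = 2*f*(1 + f))
v(t) = 2*t/(t + t²) (v(t) = (2*t)/(t + t²) = 2*t/(t + t²))
k(Z, V) = 2 - V (k(Z, V) = -2 + (2*1*(1 + 1) - V) = -2 + (2*1*2 - V) = -2 + (4 - V) = 2 - V)
1/(916 + k(-1, v(-3))) = 1/(916 + (2 - 2/(1 - 3))) = 1/(916 + (2 - 2/(-2))) = 1/(916 + (2 - 2*(-1)/2)) = 1/(916 + (2 - 1*(-1))) = 1/(916 + (2 + 1)) = 1/(916 + 3) = 1/919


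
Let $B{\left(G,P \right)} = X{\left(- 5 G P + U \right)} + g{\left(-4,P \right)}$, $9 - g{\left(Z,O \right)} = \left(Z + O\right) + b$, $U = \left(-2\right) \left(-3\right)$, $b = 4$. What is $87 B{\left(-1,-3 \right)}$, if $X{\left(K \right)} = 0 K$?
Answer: $1044$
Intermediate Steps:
$U = 6$
$X{\left(K \right)} = 0$
$g{\left(Z,O \right)} = 5 - O - Z$ ($g{\left(Z,O \right)} = 9 - \left(\left(Z + O\right) + 4\right) = 9 - \left(\left(O + Z\right) + 4\right) = 9 - \left(4 + O + Z\right) = 5 - O - Z$)
$B{\left(G,P \right)} = 9 - P$ ($B{\left(G,P \right)} = 0 - \left(-9 + P\right) = 9 - P$)
$87 B{\left(-1,-3 \right)} = 87 \left(9 - -3\right) = 87 \left(9 + 3\right) = 87 \cdot 12 = 1044$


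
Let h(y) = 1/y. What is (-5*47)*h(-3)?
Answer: 235/3 ≈ 78.333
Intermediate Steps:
(-5*47)*h(-3) = -5*47/(-3) = -235*(-⅓) = 235/3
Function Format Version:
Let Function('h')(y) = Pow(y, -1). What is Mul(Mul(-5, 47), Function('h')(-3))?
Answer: Rational(235, 3) ≈ 78.333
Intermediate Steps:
Mul(Mul(-5, 47), Function('h')(-3)) = Mul(Mul(-5, 47), Pow(-3, -1)) = Mul(-235, Rational(-1, 3)) = Rational(235, 3)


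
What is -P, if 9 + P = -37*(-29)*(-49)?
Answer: 52586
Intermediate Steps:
P = -52586 (P = -9 - 37*(-29)*(-49) = -9 + 1073*(-49) = -9 - 52577 = -52586)
-P = -1*(-52586) = 52586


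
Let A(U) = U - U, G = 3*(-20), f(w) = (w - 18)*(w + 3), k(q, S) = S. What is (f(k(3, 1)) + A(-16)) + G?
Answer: -128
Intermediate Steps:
f(w) = (-18 + w)*(3 + w)
G = -60
A(U) = 0
(f(k(3, 1)) + A(-16)) + G = ((-54 + 1² - 15*1) + 0) - 60 = ((-54 + 1 - 15) + 0) - 60 = (-68 + 0) - 60 = -68 - 60 = -128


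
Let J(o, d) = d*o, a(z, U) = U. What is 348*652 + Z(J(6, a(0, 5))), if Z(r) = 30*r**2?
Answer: 253896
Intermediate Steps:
348*652 + Z(J(6, a(0, 5))) = 348*652 + 30*(5*6)**2 = 226896 + 30*30**2 = 226896 + 30*900 = 226896 + 27000 = 253896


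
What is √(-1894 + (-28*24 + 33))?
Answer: I*√2533 ≈ 50.329*I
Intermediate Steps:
√(-1894 + (-28*24 + 33)) = √(-1894 + (-672 + 33)) = √(-1894 - 639) = √(-2533) = I*√2533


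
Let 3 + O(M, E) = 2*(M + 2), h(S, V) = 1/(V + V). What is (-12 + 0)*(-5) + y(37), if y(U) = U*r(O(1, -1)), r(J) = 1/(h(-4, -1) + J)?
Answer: 374/5 ≈ 74.800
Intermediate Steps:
h(S, V) = 1/(2*V)
O(M, E) = 1 + 2*M (O(M, E) = -3 + 2*(M + 2) = -3 + 2*(2 + M) = -3 + (4 + 2*M) = 1 + 2*M)
r(J) = 1/(-1/2 + J) (r(J) = 1/((1/2)/(-1) + J) = 1/((1/2)*(-1) + J) = 1/(-1/2 + J))
y(U) = 2*U/5 (y(U) = U*(2/(-1 + 2*(1 + 2*1))) = U*(2/(-1 + 2*(1 + 2))) = U*(2/(-1 + 2*3)) = U*(2/(-1 + 6)) = U*(2/5) = 2*U/5)
(-12 + 0)*(-5) + y(37) = (-12 + 0)*(-5) + (2/5)*37 = -12*(-5) + 74/5 = 60 + 74/5 = 374/5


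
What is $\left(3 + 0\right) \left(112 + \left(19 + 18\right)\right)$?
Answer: $447$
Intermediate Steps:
$\left(3 + 0\right) \left(112 + \left(19 + 18\right)\right) = 3 \left(112 + 37\right) = 3 \cdot 149 = 447$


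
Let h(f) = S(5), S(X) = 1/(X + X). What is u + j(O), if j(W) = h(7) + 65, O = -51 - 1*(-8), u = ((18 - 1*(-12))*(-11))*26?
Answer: -85149/10 ≈ -8514.9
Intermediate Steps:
S(X) = 1/(2*X)
h(f) = ⅒ (h(f) = (½)/5 = (½)*(⅕) = ⅒)
u = -8580 (u = ((18 + 12)*(-11))*26 = (30*(-11))*26 = -330*26 = -8580)
O = -43 (O = -51 + 8 = -43)
j(W) = 651/10 (j(W) = ⅒ + 65 = 651/10)
u + j(O) = -8580 + 651/10 = -85149/10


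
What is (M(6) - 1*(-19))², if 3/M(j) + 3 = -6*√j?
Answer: 191868/529 - 1752*√6/529 ≈ 354.59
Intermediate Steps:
M(j) = 3/(-3 - 6*√j)
(M(6) - 1*(-19))² = (-1/(1 + 2*√6) - 1*(-19))² = (-1/(1 + 2*√6) + 19)² = (19 - 1/(1 + 2*√6))²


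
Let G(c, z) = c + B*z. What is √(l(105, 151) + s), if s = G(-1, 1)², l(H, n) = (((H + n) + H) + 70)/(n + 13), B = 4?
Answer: √78187/82 ≈ 3.4100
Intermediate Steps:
G(c, z) = c + 4*z
l(H, n) = (70 + n + 2*H)/(13 + n) (l(H, n) = ((n + 2*H) + 70)/(13 + n) = (70 + n + 2*H)/(13 + n))
s = 9 (s = (-1 + 4*1)² = (-1 + 4)² = 3² = 9)
√(l(105, 151) + s) = √((70 + 151 + 2*105)/(13 + 151) + 9) = √((70 + 151 + 210)/164 + 9) = √((1/164)*431 + 9) = √(431/164 + 9) = √(1907/164) = √78187/82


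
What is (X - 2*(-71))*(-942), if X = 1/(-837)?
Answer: -37319842/279 ≈ -1.3376e+5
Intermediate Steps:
X = -1/837 ≈ -0.0011947
(X - 2*(-71))*(-942) = (-1/837 - 2*(-71))*(-942) = (-1/837 + 142)*(-942) = (118853/837)*(-942) = -37319842/279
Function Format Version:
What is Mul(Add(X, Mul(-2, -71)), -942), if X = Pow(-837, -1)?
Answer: Rational(-37319842, 279) ≈ -1.3376e+5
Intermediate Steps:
X = Rational(-1, 837) ≈ -0.0011947
Mul(Add(X, Mul(-2, -71)), -942) = Mul(Add(Rational(-1, 837), Mul(-2, -71)), -942) = Mul(Add(Rational(-1, 837), 142), -942) = Mul(Rational(118853, 837), -942) = Rational(-37319842, 279)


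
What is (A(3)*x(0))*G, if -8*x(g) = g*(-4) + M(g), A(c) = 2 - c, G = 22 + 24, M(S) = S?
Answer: 0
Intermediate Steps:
G = 46
x(g) = 3*g/8 (x(g) = -(g*(-4) + g)/8 = -(-4*g + g)/8 = -(-3)*g/8 = 3*g/8)
(A(3)*x(0))*G = ((2 - 1*3)*((3/8)*0))*46 = ((2 - 3)*0)*46 = -1*0*46 = 0*46 = 0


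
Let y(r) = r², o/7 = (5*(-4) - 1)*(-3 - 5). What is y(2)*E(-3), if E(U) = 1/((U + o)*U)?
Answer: -4/3519 ≈ -0.0011367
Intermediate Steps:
o = 1176 (o = 7*((5*(-4) - 1)*(-3 - 5)) = 7*((-20 - 1)*(-8)) = 7*(-21*(-8)) = 7*168 = 1176)
E(U) = 1/(U*(1176 + U)) (E(U) = 1/((U + 1176)*U) = 1/((1176 + U)*U) = 1/(U*(1176 + U)))
y(2)*E(-3) = 2²*(1/((-3)*(1176 - 3))) = 4*(-⅓/1173) = 4*(-⅓*1/1173) = 4*(-1/3519) = -4/3519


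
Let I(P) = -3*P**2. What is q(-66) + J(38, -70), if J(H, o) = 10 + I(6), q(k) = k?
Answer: -164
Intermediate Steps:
J(H, o) = -98 (J(H, o) = 10 - 3*6**2 = 10 - 3*36 = 10 - 108 = -98)
q(-66) + J(38, -70) = -66 - 98 = -164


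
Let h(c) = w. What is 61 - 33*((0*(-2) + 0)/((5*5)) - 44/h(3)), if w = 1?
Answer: 1513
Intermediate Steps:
h(c) = 1
61 - 33*((0*(-2) + 0)/((5*5)) - 44/h(3)) = 61 - 33*((0*(-2) + 0)/((5*5)) - 44/1) = 61 - 33*((0 + 0)/25 - 44*1) = 61 - 33*(0*(1/25) - 44) = 61 - 33*(0 - 44) = 61 - 33*(-44) = 61 + 1452 = 1513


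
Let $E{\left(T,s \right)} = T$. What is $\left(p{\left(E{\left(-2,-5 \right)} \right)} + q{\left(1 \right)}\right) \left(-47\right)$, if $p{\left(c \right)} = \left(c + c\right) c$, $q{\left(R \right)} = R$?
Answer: $-423$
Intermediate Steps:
$p{\left(c \right)} = 2 c^{2}$ ($p{\left(c \right)} = 2 c c = 2 c^{2}$)
$\left(p{\left(E{\left(-2,-5 \right)} \right)} + q{\left(1 \right)}\right) \left(-47\right) = \left(2 \left(-2\right)^{2} + 1\right) \left(-47\right) = \left(2 \cdot 4 + 1\right) \left(-47\right) = \left(8 + 1\right) \left(-47\right) = 9 \left(-47\right) = -423$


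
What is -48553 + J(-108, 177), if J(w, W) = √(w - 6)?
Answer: -48553 + I*√114 ≈ -48553.0 + 10.677*I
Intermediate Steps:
J(w, W) = √(-6 + w)
-48553 + J(-108, 177) = -48553 + √(-6 - 108) = -48553 + √(-114) = -48553 + I*√114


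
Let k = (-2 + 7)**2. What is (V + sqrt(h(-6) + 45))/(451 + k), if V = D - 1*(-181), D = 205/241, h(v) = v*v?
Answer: 45995/114716 ≈ 0.40095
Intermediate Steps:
h(v) = v**2
D = 205/241 (D = 205*(1/241) = 205/241 ≈ 0.85062)
V = 43826/241 (V = 205/241 - 1*(-181) = 205/241 + 181 = 43826/241 ≈ 181.85)
k = 25 (k = 5**2 = 25)
(V + sqrt(h(-6) + 45))/(451 + k) = (43826/241 + sqrt((-6)**2 + 45))/(451 + 25) = (43826/241 + sqrt(36 + 45))/476 = (43826/241 + sqrt(81))*(1/476) = (43826/241 + 9)*(1/476) = (45995/241)*(1/476) = 45995/114716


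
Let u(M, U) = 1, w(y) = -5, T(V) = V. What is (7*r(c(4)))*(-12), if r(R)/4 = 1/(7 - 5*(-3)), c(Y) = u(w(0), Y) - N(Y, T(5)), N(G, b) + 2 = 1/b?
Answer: -168/11 ≈ -15.273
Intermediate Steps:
N(G, b) = -2 + 1/b
c(Y) = 14/5 (c(Y) = 1 - (-2 + 1/5) = 1 - (-2 + ⅕) = 1 - 1*(-9/5) = 1 + 9/5 = 14/5)
r(R) = 2/11 (r(R) = 4/(7 - 5*(-3)) = 4/(7 + 15) = 4/22 = 4*(1/22) = 2/11)
(7*r(c(4)))*(-12) = (7*(2/11))*(-12) = (14/11)*(-12) = -168/11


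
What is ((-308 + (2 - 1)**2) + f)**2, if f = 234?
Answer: 5329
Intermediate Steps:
((-308 + (2 - 1)**2) + f)**2 = ((-308 + (2 - 1)**2) + 234)**2 = ((-308 + 1**2) + 234)**2 = ((-308 + 1) + 234)**2 = (-307 + 234)**2 = (-73)**2 = 5329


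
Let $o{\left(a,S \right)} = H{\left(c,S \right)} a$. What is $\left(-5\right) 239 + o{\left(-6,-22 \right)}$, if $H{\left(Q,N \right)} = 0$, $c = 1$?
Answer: $-1195$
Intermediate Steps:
$o{\left(a,S \right)} = 0$ ($o{\left(a,S \right)} = 0 a = 0$)
$\left(-5\right) 239 + o{\left(-6,-22 \right)} = \left(-5\right) 239 + 0 = -1195 + 0 = -1195$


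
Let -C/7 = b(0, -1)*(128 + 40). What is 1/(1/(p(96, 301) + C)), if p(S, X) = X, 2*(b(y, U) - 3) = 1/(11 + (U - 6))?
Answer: -3374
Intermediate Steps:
b(y, U) = 3 + 1/(2*(5 + U)) (b(y, U) = 3 + 1/(2*(11 + (U - 6))) = 3 + 1/(2*(11 + (-6 + U))) = 3 + 1/(2*(5 + U)))
C = -3675 (C = -7*(31 + 6*(-1))/(2*(5 - 1))*(128 + 40) = -7*(1/2)*(31 - 6)/4*168 = -7*(1/2)*(1/4)*25*168 = -175*168/8 = -7*525 = -3675)
1/(1/(p(96, 301) + C)) = 1/(1/(301 - 3675)) = 1/(1/(-3374)) = 1/(-1/3374) = -3374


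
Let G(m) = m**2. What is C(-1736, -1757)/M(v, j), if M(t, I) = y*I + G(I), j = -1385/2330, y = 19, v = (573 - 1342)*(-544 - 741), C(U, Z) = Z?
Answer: 381543092/2375829 ≈ 160.59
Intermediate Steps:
v = 988165 (v = -769*(-1285) = 988165)
j = -277/466 (j = -1385*1/2330 = -277/466 ≈ -0.59442)
M(t, I) = I**2 + 19*I (M(t, I) = 19*I + I**2 = I**2 + 19*I)
C(-1736, -1757)/M(v, j) = -1757*(-466/(277*(19 - 277/466))) = -1757/((-277/466*8577/466)) = -1757/(-2375829/217156) = -1757*(-217156/2375829) = 381543092/2375829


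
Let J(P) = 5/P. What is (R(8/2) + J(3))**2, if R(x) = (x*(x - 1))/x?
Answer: 196/9 ≈ 21.778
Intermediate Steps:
R(x) = -1 + x (R(x) = (x*(-1 + x))/x = -1 + x)
(R(8/2) + J(3))**2 = ((-1 + 8/2) + 5/3)**2 = ((-1 + 8*(1/2)) + 5*(1/3))**2 = ((-1 + 4) + 5/3)**2 = (3 + 5/3)**2 = (14/3)**2 = 196/9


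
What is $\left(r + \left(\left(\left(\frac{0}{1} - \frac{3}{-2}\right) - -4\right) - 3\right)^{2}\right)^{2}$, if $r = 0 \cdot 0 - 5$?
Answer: $\frac{25}{16} \approx 1.5625$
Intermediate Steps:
$r = -5$ ($r = 0 - 5 = -5$)
$\left(r + \left(\left(\left(\frac{0}{1} - \frac{3}{-2}\right) - -4\right) - 3\right)^{2}\right)^{2} = \left(-5 + \left(\left(\left(\frac{0}{1} - \frac{3}{-2}\right) - -4\right) - 3\right)^{2}\right)^{2} = \left(-5 + \left(\left(\left(0 \cdot 1 - - \frac{3}{2}\right) + 4\right) - 3\right)^{2}\right)^{2} = \left(-5 + \left(\left(\left(0 + \frac{3}{2}\right) + 4\right) - 3\right)^{2}\right)^{2} = \left(-5 + \left(\left(\frac{3}{2} + 4\right) - 3\right)^{2}\right)^{2} = \left(-5 + \left(\frac{11}{2} - 3\right)^{2}\right)^{2} = \left(-5 + \left(\frac{5}{2}\right)^{2}\right)^{2} = \left(-5 + \frac{25}{4}\right)^{2} = \left(\frac{5}{4}\right)^{2} = \frac{25}{16}$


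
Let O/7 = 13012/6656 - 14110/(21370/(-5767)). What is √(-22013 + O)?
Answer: √919755269180878/444496 ≈ 68.229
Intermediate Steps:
O = 94831198203/3555968 (O = 7*(13012/6656 - 14110/(21370/(-5767))) = 7*(13012*(1/6656) - 14110/(21370*(-1/5767))) = 7*(3253/1664 - 14110/(-21370/5767)) = 7*(3253/1664 - 14110*(-5767/21370)) = 7*(3253/1664 + 8137237/2137) = 7*(13547314029/3555968) = 94831198203/3555968 ≈ 26668.)
√(-22013 + O) = √(-22013 + 94831198203/3555968) = √(16553674619/3555968) = √919755269180878/444496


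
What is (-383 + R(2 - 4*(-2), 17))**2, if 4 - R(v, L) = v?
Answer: 151321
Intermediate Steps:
R(v, L) = 4 - v
(-383 + R(2 - 4*(-2), 17))**2 = (-383 + (4 - (2 - 4*(-2))))**2 = (-383 + (4 - (2 + 8)))**2 = (-383 + (4 - 1*10))**2 = (-383 + (4 - 10))**2 = (-383 - 6)**2 = (-389)**2 = 151321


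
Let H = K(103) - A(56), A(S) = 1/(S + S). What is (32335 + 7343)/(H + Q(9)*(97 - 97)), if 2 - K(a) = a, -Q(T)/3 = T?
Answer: -1481312/3771 ≈ -392.82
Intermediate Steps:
Q(T) = -3*T
K(a) = 2 - a
A(S) = 1/(2*S)
H = -11313/112 (H = (2 - 1*103) - 1/(2*56) = (2 - 103) - 1/(2*56) = -101 - 1*1/112 = -101 - 1/112 = -11313/112 ≈ -101.01)
(32335 + 7343)/(H + Q(9)*(97 - 97)) = (32335 + 7343)/(-11313/112 + (-3*9)*(97 - 97)) = 39678/(-11313/112 - 27*0) = 39678/(-11313/112 + 0) = 39678/(-11313/112) = 39678*(-112/11313) = -1481312/3771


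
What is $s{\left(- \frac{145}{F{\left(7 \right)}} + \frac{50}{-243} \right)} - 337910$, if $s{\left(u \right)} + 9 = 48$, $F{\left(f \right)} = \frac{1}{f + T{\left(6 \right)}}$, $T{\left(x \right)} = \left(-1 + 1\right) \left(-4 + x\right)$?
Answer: $-337871$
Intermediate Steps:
$T{\left(x \right)} = 0$ ($T{\left(x \right)} = 0 \left(-4 + x\right) = 0$)
$F{\left(f \right)} = \frac{1}{f}$ ($F{\left(f \right)} = \frac{1}{f + 0} = \frac{1}{f}$)
$s{\left(u \right)} = 39$ ($s{\left(u \right)} = -9 + 48 = 39$)
$s{\left(- \frac{145}{F{\left(7 \right)}} + \frac{50}{-243} \right)} - 337910 = 39 - 337910 = -337871$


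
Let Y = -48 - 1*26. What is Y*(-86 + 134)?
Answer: -3552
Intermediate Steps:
Y = -74 (Y = -48 - 26 = -74)
Y*(-86 + 134) = -74*(-86 + 134) = -74*48 = -3552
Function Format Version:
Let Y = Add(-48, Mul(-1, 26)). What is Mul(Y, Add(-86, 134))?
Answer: -3552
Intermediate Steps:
Y = -74 (Y = Add(-48, -26) = -74)
Mul(Y, Add(-86, 134)) = Mul(-74, Add(-86, 134)) = Mul(-74, 48) = -3552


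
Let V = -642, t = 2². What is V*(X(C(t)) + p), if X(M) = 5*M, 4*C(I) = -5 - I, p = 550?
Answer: -691755/2 ≈ -3.4588e+5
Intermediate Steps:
t = 4
C(I) = -5/4 - I/4 (C(I) = (-5 - I)/4 = -5/4 - I/4)
V*(X(C(t)) + p) = -642*(5*(-5/4 - ¼*4) + 550) = -642*(5*(-5/4 - 1) + 550) = -642*(5*(-9/4) + 550) = -642*(-45/4 + 550) = -642*2155/4 = -691755/2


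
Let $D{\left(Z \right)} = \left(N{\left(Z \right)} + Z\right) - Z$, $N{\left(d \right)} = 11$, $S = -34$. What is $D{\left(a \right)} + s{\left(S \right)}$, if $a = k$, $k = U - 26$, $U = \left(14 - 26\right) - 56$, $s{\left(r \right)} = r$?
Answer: $-23$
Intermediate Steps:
$U = -68$ ($U = \left(14 - 26\right) - 56 = -12 - 56 = -68$)
$k = -94$ ($k = -68 - 26 = -94$)
$a = -94$
$D{\left(Z \right)} = 11$ ($D{\left(Z \right)} = \left(11 + Z\right) - Z = 11$)
$D{\left(a \right)} + s{\left(S \right)} = 11 - 34 = -23$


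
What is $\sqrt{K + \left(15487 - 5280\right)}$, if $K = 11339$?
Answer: $9 \sqrt{266} \approx 146.79$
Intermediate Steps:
$\sqrt{K + \left(15487 - 5280\right)} = \sqrt{11339 + \left(15487 - 5280\right)} = \sqrt{11339 + 10207} = \sqrt{21546} = 9 \sqrt{266}$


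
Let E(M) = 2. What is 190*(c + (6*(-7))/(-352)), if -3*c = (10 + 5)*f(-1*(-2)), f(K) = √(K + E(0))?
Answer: -165205/88 ≈ -1877.3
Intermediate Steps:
f(K) = √(2 + K) (f(K) = √(K + 2) = √(2 + K))
c = -10 (c = -(10 + 5)*√(2 - 1*(-2))/3 = -5*√(2 + 2) = -5*√4 = -5*2 = -⅓*30 = -10)
190*(c + (6*(-7))/(-352)) = 190*(-10 + (6*(-7))/(-352)) = 190*(-10 - 42*(-1/352)) = 190*(-10 + 21/176) = 190*(-1739/176) = -165205/88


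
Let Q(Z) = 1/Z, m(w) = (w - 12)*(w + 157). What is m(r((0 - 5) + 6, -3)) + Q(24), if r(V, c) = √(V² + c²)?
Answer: -44975/24 + 145*√10 ≈ -1415.4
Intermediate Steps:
m(w) = (-12 + w)*(157 + w)
m(r((0 - 5) + 6, -3)) + Q(24) = (-1884 + (√(((0 - 5) + 6)² + (-3)²))² + 145*√(((0 - 5) + 6)² + (-3)²)) + 1/24 = (-1884 + (√((-5 + 6)² + 9))² + 145*√((-5 + 6)² + 9)) + 1/24 = (-1884 + (√(1² + 9))² + 145*√(1² + 9)) + 1/24 = (-1884 + (√(1 + 9))² + 145*√(1 + 9)) + 1/24 = (-1884 + (√10)² + 145*√10) + 1/24 = (-1884 + 10 + 145*√10) + 1/24 = (-1874 + 145*√10) + 1/24 = -44975/24 + 145*√10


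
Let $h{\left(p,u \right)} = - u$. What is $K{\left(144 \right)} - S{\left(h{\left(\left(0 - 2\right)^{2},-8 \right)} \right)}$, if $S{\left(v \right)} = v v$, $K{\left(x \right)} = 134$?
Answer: $70$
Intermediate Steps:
$S{\left(v \right)} = v^{2}$
$K{\left(144 \right)} - S{\left(h{\left(\left(0 - 2\right)^{2},-8 \right)} \right)} = 134 - \left(\left(-1\right) \left(-8\right)\right)^{2} = 134 - 8^{2} = 134 - 64 = 70$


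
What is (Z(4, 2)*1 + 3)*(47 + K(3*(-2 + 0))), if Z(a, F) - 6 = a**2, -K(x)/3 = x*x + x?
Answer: -1075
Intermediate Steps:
K(x) = -3*x - 3*x**2 (K(x) = -3*(x*x + x) = -3*(x**2 + x) = -3*(x + x**2) = -3*x - 3*x**2)
Z(a, F) = 6 + a**2
(Z(4, 2)*1 + 3)*(47 + K(3*(-2 + 0))) = ((6 + 4**2)*1 + 3)*(47 - 3*3*(-2 + 0)*(1 + 3*(-2 + 0))) = ((6 + 16)*1 + 3)*(47 - 3*3*(-2)*(1 + 3*(-2))) = (22*1 + 3)*(47 - 3*(-6)*(1 - 6)) = (22 + 3)*(47 - 3*(-6)*(-5)) = 25*(47 - 90) = 25*(-43) = -1075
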